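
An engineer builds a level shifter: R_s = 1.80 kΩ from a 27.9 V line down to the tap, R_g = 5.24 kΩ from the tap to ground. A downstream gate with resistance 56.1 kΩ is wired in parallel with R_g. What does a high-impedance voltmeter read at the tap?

The load sits in parallel with R_g: R_g‖R_L = (5.24 × 56.1) / (5.24 + 56.1) = 4.792 kΩ.
V_out = 27.9 × 4.792 / (1.80 + 4.792) = 27.9 × 4.792/6.592 = 20.3 V.

V_out ≈ 20.3 V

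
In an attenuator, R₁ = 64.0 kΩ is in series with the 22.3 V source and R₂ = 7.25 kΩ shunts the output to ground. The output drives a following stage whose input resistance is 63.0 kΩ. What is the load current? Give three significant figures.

R₂‖R_L = 6.502 kΩ; V_out = 22.3 × 6.502/70.50 = 2.057 V.
I_L = V_out / R_L = 2.057 / 63.0 kΩ = 0.0326 mA.

I_L ≈ 0.0326 mA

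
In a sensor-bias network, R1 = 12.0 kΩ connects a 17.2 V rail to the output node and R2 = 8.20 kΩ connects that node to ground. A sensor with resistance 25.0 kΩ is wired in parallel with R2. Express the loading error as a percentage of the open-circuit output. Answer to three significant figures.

The divider's output (Thévenin) resistance is R1‖R2 = 4.871 kΩ.
Fractional drop under load = R_th/(R_th + R_L) = 4.871 / (4.871 + 25.0) = 0.1631.
So the output falls by 16.3 %.

16.3 %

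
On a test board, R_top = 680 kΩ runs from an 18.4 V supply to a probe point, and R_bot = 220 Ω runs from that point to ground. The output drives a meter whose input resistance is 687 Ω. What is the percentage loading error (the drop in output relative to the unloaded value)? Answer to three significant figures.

24.2 %

Unloaded V = 18.4 × 220/680200 = 0.005951 V.
Loaded: R_bot‖R_L = 166.6 Ω, giving V = 18.4 × 166.6/680200 = 0.004508 V.
Drop = (0.005951 − 0.004508) / 0.005951 = 24.2 %.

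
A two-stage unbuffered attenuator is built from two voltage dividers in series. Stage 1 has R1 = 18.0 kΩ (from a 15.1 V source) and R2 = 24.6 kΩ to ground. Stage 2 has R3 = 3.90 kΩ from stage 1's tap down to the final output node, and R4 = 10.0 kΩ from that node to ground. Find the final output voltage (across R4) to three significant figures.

V_out ≈ 3.59 V

Stage 2 presents R3+R4 = 13.90 kΩ as a load on stage 1's tap.
Stage 1's lower leg becomes R2‖(R3+R4) = 8.882 kΩ, so V_mid = 15.1 × 8.882/26.88 = 4.989 V.
Stage 2 is itself unloaded: V_out = V_mid × R4/(R3+R4) = 4.989 × 10.0/13.90 = 3.59 V.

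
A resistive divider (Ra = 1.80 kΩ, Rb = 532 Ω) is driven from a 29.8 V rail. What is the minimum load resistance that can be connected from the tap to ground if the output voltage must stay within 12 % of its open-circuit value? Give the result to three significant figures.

R_L(min) ≈ 3.01 kΩ

Output resistance R_th = Ra‖Rb = (1800 × 532)/2332 = 410.6 Ω.
The fractional drop is R_th/(R_th + R_L); requiring this ≤ 0.120 gives R_L ≥ R_th(1/0.120 − 1) = 410.6 × 7.333 = 3.01 kΩ.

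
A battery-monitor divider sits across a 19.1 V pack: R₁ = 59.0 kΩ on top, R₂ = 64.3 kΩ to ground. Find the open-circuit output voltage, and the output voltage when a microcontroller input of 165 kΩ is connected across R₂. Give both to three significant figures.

Unloaded: 9.96 V; loaded: 8.40 V

Open-circuit: V = 19.1 × 64.3/(59.0 + 64.3) = 9.96 V.
With the load, R₂ becomes R₂‖R_L = 46.27 kΩ, so V = 19.1 × 46.27/105.3 = 8.40 V.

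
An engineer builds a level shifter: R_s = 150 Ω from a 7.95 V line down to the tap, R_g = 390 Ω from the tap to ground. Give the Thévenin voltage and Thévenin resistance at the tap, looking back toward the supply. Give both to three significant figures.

V_th is the open-circuit tap voltage: 7.95 × 390/(150 + 390) = 5.74 V.
With the supply zeroed, R_s and R_g appear in parallel from the tap: R_th = R_s‖R_g = (150 × 390)/540.0 = 108 Ω.

V_th = 5.74 V, R_th = 108 Ω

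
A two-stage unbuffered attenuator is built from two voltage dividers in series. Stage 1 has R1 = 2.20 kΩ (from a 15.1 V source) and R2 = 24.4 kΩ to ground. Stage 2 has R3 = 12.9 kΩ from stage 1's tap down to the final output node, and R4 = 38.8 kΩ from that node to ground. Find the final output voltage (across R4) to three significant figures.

V_out ≈ 10.0 V

Stage 2 presents R3+R4 = 51.70 kΩ as a load on stage 1's tap.
Stage 1's lower leg becomes R2‖(R3+R4) = 16.58 kΩ, so V_mid = 15.1 × 16.58/18.78 = 13.33 V.
Stage 2 is itself unloaded: V_out = V_mid × R4/(R3+R4) = 13.33 × 38.8/51.70 = 10.0 V.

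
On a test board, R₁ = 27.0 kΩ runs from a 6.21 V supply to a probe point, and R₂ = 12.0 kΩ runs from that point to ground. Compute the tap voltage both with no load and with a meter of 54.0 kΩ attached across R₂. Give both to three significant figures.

Unloaded: 1.91 V; loaded: 1.66 V

Open-circuit: V = 6.21 × 12.0/(27.0 + 12.0) = 1.91 V.
With the load, R₂ becomes R₂‖R_L = 9.818 kΩ, so V = 6.21 × 9.818/36.82 = 1.66 V.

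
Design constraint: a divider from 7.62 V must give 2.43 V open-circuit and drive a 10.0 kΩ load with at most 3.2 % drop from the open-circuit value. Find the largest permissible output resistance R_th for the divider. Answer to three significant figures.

Loading drop = R_th/(R_th + R_L) ≤ 0.0320, so R_th ≤ R_L · ε/(1−ε) = 10.0 kΩ × 0.0320/0.9680 = 331 Ω.
(Any R1, R2 with R2/(R1+R2) = 0.319 and R1‖R2 ≤ 331 Ω will meet the spec.)

R_th ≤ 331 Ω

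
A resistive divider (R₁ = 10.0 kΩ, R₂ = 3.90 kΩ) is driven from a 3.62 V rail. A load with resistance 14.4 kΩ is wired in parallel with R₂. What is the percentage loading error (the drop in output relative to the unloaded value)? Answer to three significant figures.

The divider's output (Thévenin) resistance is R₁‖R₂ = 2.806 kΩ.
Fractional drop under load = R_th/(R_th + R_L) = 2.806 / (2.806 + 14.4) = 0.1631.
So the output falls by 16.3 %.

16.3 %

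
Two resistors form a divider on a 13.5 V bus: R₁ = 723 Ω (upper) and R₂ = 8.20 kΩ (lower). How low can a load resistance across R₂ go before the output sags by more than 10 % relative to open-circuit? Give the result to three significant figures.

R_L(min) ≈ 5.98 kΩ

Output resistance R_th = R₁‖R₂ = (723 × 8200)/8923 = 664.4 Ω.
The fractional drop is R_th/(R_th + R_L); requiring this ≤ 0.100 gives R_L ≥ R_th(1/0.100 − 1) = 664.4 × 9.000 = 5.98 kΩ.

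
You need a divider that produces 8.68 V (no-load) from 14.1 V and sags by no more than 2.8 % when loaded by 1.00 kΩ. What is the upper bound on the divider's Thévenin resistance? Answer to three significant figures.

R_th ≤ 28.8 Ω

Loading drop = R_th/(R_th + R_L) ≤ 0.0280, so R_th ≤ R_L · ε/(1−ε) = 1.00 kΩ × 0.0280/0.9720 = 28.8 Ω.
(Any R1, R2 with R2/(R1+R2) = 0.616 and R1‖R2 ≤ 28.8 Ω will meet the spec.)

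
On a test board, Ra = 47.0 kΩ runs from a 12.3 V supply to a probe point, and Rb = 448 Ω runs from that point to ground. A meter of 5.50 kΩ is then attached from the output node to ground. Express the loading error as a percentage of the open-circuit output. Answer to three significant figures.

7.47 %

The divider's output (Thévenin) resistance is Ra‖Rb = 443.8 Ω.
Fractional drop under load = R_th/(R_th + R_L) = 443.8 / (443.8 + 5500) = 0.07466.
So the output falls by 7.47 %.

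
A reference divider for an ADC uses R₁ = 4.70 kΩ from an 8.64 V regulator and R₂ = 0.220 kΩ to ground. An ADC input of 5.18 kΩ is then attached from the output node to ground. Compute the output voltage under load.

The load sits in parallel with R₂: R₂‖R_L = (220 × 5180) / (220 + 5180) = 211.0 Ω.
V_out = 8.64 × 211.0 / (4700 + 211.0) = 8.64 × 211.0/4911 = 0.371 V.
(Unloaded it would have been 0.386 V.)

V_out ≈ 0.371 V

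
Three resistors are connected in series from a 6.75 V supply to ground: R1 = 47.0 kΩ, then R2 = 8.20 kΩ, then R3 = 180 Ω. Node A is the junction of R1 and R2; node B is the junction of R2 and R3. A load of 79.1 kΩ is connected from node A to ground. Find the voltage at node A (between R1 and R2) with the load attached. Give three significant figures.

V ≈ 0.937 V

Below node A the series string R2+R3 = 8380 Ω sits in parallel with the 79100 Ω load: 7577 Ω.
V_A = 6.75 × 7577/(47000 + 7577) = 0.937 V.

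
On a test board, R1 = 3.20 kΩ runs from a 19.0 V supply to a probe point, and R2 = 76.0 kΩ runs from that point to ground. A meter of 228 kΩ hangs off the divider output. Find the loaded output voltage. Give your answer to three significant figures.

The load sits in parallel with R2: R2‖R_L = (76.0 × 228) / (76.0 + 228) = 57.00 kΩ.
V_out = 19.0 × 57.00 / (3.20 + 57.00) = 19.0 × 57.00/60.20 = 18.0 V.
(Unloaded it would have been 18.2 V.)

V_out ≈ 18.0 V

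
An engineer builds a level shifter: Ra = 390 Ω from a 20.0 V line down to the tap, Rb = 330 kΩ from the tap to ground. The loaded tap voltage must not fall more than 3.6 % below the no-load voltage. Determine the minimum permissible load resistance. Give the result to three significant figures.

R_L(min) ≈ 10.4 kΩ

Output resistance R_th = Ra‖Rb = (390 × 330000)/330400 = 389.5 Ω.
The fractional drop is R_th/(R_th + R_L); requiring this ≤ 0.0360 gives R_L ≥ R_th(1/0.0360 − 1) = 389.5 × 26.78 = 10.4 kΩ.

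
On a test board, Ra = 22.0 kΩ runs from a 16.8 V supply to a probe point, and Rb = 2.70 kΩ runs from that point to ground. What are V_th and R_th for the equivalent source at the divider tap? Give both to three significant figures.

V_th is the open-circuit tap voltage: 16.8 × 2.70/(22.0 + 2.70) = 1.84 V.
With the supply zeroed, Ra and Rb appear in parallel from the tap: R_th = Ra‖Rb = (22.0 × 2.70)/24.70 = 2.40 kΩ.

V_th = 1.84 V, R_th = 2.40 kΩ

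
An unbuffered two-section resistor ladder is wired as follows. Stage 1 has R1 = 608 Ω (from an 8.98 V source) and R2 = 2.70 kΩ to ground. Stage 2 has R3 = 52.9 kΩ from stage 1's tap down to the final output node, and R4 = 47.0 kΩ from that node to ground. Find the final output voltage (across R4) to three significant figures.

Stage 2 presents R3+R4 = 99900 Ω as a load on stage 1's tap.
Stage 1's lower leg becomes R2‖(R3+R4) = 2629 Ω, so V_mid = 8.98 × 2629/3237 = 7.293 V.
Stage 2 is itself unloaded: V_out = V_mid × R4/(R3+R4) = 7.293 × 47000/99900 = 3.43 V.

V_out ≈ 3.43 V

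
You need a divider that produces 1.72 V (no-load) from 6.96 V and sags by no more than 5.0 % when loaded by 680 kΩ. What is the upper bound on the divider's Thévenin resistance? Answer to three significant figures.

R_th ≤ 35.8 kΩ

Loading drop = R_th/(R_th + R_L) ≤ 0.0500, so R_th ≤ R_L · ε/(1−ε) = 680 kΩ × 0.0500/0.9500 = 35.8 kΩ.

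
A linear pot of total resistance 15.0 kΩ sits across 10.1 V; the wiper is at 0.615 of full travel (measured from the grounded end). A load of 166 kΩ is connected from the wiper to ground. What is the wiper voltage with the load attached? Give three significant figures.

The wiper splits the pot into (1−α)R = 5.775 kΩ above and αR = 9.225 kΩ below.
Lower section ‖ load = 8.739 kΩ.
V_wiper = 10.1 × 8.739/(5.775 + 8.739) = 6.08 V.

V ≈ 6.08 V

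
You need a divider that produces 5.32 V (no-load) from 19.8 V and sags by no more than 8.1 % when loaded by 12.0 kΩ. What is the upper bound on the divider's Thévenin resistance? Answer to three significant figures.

R_th ≤ 1.06 kΩ

Loading drop = R_th/(R_th + R_L) ≤ 0.0810, so R_th ≤ R_L · ε/(1−ε) = 12.0 kΩ × 0.0810/0.9190 = 1.06 kΩ.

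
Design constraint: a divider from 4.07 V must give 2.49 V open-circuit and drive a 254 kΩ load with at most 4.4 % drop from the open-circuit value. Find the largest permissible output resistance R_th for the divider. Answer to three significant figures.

Loading drop = R_th/(R_th + R_L) ≤ 0.0440, so R_th ≤ R_L · ε/(1−ε) = 254 kΩ × 0.0440/0.9560 = 11.7 kΩ.

R_th ≤ 11.7 kΩ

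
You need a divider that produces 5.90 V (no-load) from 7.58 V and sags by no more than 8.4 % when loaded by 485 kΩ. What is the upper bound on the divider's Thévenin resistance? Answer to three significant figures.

R_th ≤ 44.5 kΩ

Loading drop = R_th/(R_th + R_L) ≤ 0.0840, so R_th ≤ R_L · ε/(1−ε) = 485 kΩ × 0.0840/0.9160 = 44.5 kΩ.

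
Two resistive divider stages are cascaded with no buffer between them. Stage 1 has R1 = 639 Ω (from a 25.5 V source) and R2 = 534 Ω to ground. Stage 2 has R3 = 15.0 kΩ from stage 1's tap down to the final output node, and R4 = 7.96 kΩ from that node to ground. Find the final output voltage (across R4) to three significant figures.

V_out ≈ 3.97 V

Stage 2 presents R3+R4 = 22960 Ω as a load on stage 1's tap.
Stage 1's lower leg becomes R2‖(R3+R4) = 521.9 Ω, so V_mid = 25.5 × 521.9/1161 = 11.46 V.
Stage 2 is itself unloaded: V_out = V_mid × R4/(R3+R4) = 11.46 × 7960/22960 = 3.97 V.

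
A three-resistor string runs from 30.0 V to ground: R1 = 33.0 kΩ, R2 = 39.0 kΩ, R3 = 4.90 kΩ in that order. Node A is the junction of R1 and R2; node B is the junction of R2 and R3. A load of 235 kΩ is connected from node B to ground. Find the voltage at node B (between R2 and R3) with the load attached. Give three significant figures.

At node B, R3 is in parallel with the load: R3‖R_L = 4.800 kΩ.
Below node A the resistance is R2 + (R3‖R_L) = 43.80 kΩ, so V_A = 30.0 × 43.80/76.80 = 17.11 V.
Then V_B = V_A × (R3‖R_L)/(R2 + R3‖R_L) = 17.11 × 4.800/43.80 = 1.87 V.

V ≈ 1.87 V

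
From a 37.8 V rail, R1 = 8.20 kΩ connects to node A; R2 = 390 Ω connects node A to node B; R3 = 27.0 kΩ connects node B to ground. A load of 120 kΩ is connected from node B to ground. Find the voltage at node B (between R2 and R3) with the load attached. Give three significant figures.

V ≈ 27.2 V

At node B, R3 is in parallel with the load: R3‖R_L = 22040 Ω.
Below node A the resistance is R2 + (R3‖R_L) = 22430 Ω, so V_A = 37.8 × 22430/30630 = 27.68 V.
Then V_B = V_A × (R3‖R_L)/(R2 + R3‖R_L) = 27.68 × 22040/22430 = 27.2 V.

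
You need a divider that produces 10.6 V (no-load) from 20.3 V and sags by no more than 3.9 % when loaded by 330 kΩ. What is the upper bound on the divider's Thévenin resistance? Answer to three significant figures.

R_th ≤ 13.4 kΩ

Loading drop = R_th/(R_th + R_L) ≤ 0.0390, so R_th ≤ R_L · ε/(1−ε) = 330 kΩ × 0.0390/0.9610 = 13.4 kΩ.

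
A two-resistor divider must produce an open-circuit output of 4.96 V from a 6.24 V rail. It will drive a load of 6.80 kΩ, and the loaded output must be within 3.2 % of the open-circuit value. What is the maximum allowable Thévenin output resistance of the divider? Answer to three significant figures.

Loading drop = R_th/(R_th + R_L) ≤ 0.0320, so R_th ≤ R_L · ε/(1−ε) = 6.80 kΩ × 0.0320/0.9680 = 225 Ω.
(Any R1, R2 with R2/(R1+R2) = 0.795 and R1‖R2 ≤ 225 Ω will meet the spec.)

R_th ≤ 225 Ω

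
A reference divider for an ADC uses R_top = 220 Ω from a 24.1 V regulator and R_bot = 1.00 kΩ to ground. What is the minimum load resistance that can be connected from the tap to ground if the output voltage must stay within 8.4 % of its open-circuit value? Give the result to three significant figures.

R_L(min) ≈ 1.97 kΩ

Output resistance R_th = R_top‖R_bot = (220 × 1000)/1220 = 180.3 Ω.
The fractional drop is R_th/(R_th + R_L); requiring this ≤ 0.0840 gives R_L ≥ R_th(1/0.0840 − 1) = 180.3 × 10.90 = 1.97 kΩ.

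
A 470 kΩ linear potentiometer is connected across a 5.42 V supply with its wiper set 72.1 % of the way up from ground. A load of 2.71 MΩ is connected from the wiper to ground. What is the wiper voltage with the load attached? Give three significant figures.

The wiper splits the pot into (1−α)R = 131.1 kΩ above and αR = 338.9 kΩ below.
Lower section ‖ load = 301.2 kΩ.
V_wiper = 5.42 × 301.2/(131.1 + 301.2) = 3.78 V.

V ≈ 3.78 V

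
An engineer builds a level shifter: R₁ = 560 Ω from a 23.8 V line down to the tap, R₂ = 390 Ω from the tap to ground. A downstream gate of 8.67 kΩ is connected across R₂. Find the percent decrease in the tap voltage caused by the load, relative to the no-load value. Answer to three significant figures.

2.58 %

The divider's output (Thévenin) resistance is R₁‖R₂ = 229.9 Ω.
Fractional drop under load = R_th/(R_th + R_L) = 229.9 / (229.9 + 8670) = 0.02583.
So the output falls by 2.58 %.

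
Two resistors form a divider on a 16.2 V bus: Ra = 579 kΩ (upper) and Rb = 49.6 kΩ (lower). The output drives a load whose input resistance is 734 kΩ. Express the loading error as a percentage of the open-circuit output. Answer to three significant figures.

The divider's output (Thévenin) resistance is Ra‖Rb = 45.69 kΩ.
Fractional drop under load = R_th/(R_th + R_L) = 45.69 / (45.69 + 734) = 0.05860.
So the output falls by 5.86 %.

5.86 %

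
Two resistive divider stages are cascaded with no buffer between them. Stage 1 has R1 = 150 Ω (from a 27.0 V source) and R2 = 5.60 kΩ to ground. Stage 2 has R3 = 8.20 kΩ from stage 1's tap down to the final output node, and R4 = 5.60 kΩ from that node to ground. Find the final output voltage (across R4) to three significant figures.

V_out ≈ 10.6 V

Stage 2 presents R3+R4 = 13800 Ω as a load on stage 1's tap.
Stage 1's lower leg becomes R2‖(R3+R4) = 3984 Ω, so V_mid = 27.0 × 3984/4134 = 26.02 V.
Stage 2 is itself unloaded: V_out = V_mid × R4/(R3+R4) = 26.02 × 5600/13800 = 10.6 V.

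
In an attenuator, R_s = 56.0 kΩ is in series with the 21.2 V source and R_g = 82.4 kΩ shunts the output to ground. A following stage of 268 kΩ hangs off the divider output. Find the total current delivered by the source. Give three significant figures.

R_g‖R_L = 63.02 kΩ, so the source sees R_s + R_g‖R_L = 119.0 kΩ.
I = 21.2 V / 119.0 kΩ = 0.178 mA.

I ≈ 0.178 mA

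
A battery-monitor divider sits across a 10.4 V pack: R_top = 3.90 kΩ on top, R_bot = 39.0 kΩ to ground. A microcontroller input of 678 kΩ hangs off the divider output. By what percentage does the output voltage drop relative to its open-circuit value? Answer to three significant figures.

The divider's output (Thévenin) resistance is R_top‖R_bot = 3.545 kΩ.
Fractional drop under load = R_th/(R_th + R_L) = 3.545 / (3.545 + 678) = 0.005202.
So the output falls by 0.520 %.

0.520 %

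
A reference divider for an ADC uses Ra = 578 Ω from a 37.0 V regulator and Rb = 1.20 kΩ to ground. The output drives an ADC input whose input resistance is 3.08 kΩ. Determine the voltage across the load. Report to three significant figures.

The load sits in parallel with Rb: Rb‖R_L = (1200 × 3080) / (1200 + 3080) = 863.6 Ω.
V_out = 37.0 × 863.6 / (578 + 863.6) = 37.0 × 863.6/1442 = 22.2 V.

V_out ≈ 22.2 V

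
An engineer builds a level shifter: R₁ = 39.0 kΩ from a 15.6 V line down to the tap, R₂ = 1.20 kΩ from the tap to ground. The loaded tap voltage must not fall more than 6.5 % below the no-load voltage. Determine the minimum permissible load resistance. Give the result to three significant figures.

Output resistance R_th = R₁‖R₂ = (39.0 × 1.20)/40.20 = 1.164 kΩ.
The fractional drop is R_th/(R_th + R_L); requiring this ≤ 0.0650 gives R_L ≥ R_th(1/0.0650 − 1) = 1.164 × 14.38 = 16.7 kΩ.

R_L(min) ≈ 16.7 kΩ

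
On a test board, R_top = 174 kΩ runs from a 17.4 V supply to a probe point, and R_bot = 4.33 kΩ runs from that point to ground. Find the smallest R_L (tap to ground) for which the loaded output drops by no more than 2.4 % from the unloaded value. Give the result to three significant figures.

R_L(min) ≈ 172 kΩ

Output resistance R_th = R_top‖R_bot = (174 × 4.33)/178.3 = 4.225 kΩ.
The fractional drop is R_th/(R_th + R_L); requiring this ≤ 0.0240 gives R_L ≥ R_th(1/0.0240 − 1) = 4.225 × 40.67 = 172 kΩ.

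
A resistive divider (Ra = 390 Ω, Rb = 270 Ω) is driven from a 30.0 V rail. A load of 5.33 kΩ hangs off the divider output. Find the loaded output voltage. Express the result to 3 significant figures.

The load sits in parallel with Rb: Rb‖R_L = (270 × 5330) / (270 + 5330) = 257.0 Ω.
V_out = 30.0 × 257.0 / (390 + 257.0) = 30.0 × 257.0/647.0 = 11.9 V.
(Unloaded it would have been 12.3 V.)

V_out ≈ 11.9 V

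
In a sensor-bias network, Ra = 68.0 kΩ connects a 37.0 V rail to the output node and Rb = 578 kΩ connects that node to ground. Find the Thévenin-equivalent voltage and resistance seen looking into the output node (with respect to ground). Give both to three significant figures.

V_th is the open-circuit tap voltage: 37.0 × 578/(68.0 + 578) = 33.1 V.
With the supply zeroed, Ra and Rb appear in parallel from the tap: R_th = Ra‖Rb = (68.0 × 578)/646.0 = 60.8 kΩ.

V_th = 33.1 V, R_th = 60.8 kΩ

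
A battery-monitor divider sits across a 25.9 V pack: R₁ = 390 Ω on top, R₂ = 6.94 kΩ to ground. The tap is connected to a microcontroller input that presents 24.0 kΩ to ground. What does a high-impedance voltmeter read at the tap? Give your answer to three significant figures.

V_out ≈ 24.2 V

The load sits in parallel with R₂: R₂‖R_L = (6940 × 24000) / (6940 + 24000) = 5383 Ω.
V_out = 25.9 × 5383 / (390 + 5383) = 25.9 × 5383/5773 = 24.2 V.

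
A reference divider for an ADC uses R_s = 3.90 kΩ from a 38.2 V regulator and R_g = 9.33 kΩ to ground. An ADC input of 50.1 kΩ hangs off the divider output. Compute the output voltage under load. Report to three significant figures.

V_out ≈ 25.5 V

The load sits in parallel with R_g: R_g‖R_L = (9.33 × 50.1) / (9.33 + 50.1) = 7.865 kΩ.
V_out = 38.2 × 7.865 / (3.90 + 7.865) = 38.2 × 7.865/11.77 = 25.5 V.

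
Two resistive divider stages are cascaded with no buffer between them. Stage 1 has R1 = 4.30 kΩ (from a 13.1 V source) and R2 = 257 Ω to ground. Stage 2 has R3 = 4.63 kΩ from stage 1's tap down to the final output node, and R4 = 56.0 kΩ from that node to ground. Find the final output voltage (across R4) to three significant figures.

Stage 2 presents R3+R4 = 60630 Ω as a load on stage 1's tap.
Stage 1's lower leg becomes R2‖(R3+R4) = 255.9 Ω, so V_mid = 13.1 × 255.9/4556 = 0.7359 V.
Stage 2 is itself unloaded: V_out = V_mid × R4/(R3+R4) = 0.7359 × 56000/60630 = 0.680 V.

V_out ≈ 0.680 V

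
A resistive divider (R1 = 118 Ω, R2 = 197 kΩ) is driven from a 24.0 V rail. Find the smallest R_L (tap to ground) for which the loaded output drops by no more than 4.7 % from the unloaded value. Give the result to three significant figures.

R_L(min) ≈ 2.39 kΩ

Output resistance R_th = R1‖R2 = (118 × 197000)/197100 = 117.9 Ω.
The fractional drop is R_th/(R_th + R_L); requiring this ≤ 0.0470 gives R_L ≥ R_th(1/0.0470 − 1) = 117.9 × 20.28 = 2.39 kΩ.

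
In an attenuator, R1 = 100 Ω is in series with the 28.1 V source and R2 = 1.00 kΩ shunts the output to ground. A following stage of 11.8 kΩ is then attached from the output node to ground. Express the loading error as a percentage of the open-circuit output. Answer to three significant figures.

The divider's output (Thévenin) resistance is R1‖R2 = 90.91 Ω.
Fractional drop under load = R_th/(R_th + R_L) = 90.91 / (90.91 + 11800) = 0.007645.
So the output falls by 0.765 %.

0.765 %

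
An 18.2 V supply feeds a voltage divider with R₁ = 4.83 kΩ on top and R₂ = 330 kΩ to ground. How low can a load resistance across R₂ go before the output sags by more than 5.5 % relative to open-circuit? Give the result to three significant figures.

R_L(min) ≈ 81.8 kΩ

Output resistance R_th = R₁‖R₂ = (4.83 × 330)/334.8 = 4.760 kΩ.
The fractional drop is R_th/(R_th + R_L); requiring this ≤ 0.0550 gives R_L ≥ R_th(1/0.0550 − 1) = 4.760 × 17.18 = 81.8 kΩ.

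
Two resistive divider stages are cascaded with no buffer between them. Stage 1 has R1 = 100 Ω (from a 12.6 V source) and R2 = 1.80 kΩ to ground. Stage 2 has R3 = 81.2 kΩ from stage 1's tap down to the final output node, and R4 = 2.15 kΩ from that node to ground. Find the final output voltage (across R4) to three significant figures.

V_out ≈ 0.308 V

Stage 2 presents R3+R4 = 83350 Ω as a load on stage 1's tap.
Stage 1's lower leg becomes R2‖(R3+R4) = 1762 Ω, so V_mid = 12.6 × 1762/1862 = 11.92 V.
Stage 2 is itself unloaded: V_out = V_mid × R4/(R3+R4) = 11.92 × 2150/83350 = 0.308 V.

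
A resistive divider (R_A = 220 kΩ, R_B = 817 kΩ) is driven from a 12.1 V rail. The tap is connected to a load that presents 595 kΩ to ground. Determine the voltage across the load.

V_out ≈ 7.38 V

The load sits in parallel with R_B: R_B‖R_L = (817 × 595) / (817 + 595) = 344.3 kΩ.
V_out = 12.1 × 344.3 / (220 + 344.3) = 12.1 × 344.3/564.3 = 7.38 V.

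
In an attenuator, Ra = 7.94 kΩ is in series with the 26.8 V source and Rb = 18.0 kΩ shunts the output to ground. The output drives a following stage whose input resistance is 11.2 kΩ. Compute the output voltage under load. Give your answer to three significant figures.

V_out ≈ 12.5 V

The load sits in parallel with Rb: Rb‖R_L = (18.0 × 11.2) / (18.0 + 11.2) = 6.904 kΩ.
V_out = 26.8 × 6.904 / (7.94 + 6.904) = 26.8 × 6.904/14.84 = 12.5 V.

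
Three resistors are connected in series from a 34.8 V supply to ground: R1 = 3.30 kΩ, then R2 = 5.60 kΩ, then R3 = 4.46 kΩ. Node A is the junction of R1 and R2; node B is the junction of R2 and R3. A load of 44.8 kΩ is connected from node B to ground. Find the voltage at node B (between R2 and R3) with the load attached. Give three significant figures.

At node B, R3 is in parallel with the load: R3‖R_L = 4.056 kΩ.
Below node A the resistance is R2 + (R3‖R_L) = 9.656 kΩ, so V_A = 34.8 × 9.656/12.96 = 25.94 V.
Then V_B = V_A × (R3‖R_L)/(R2 + R3‖R_L) = 25.94 × 4.056/9.656 = 10.9 V.

V ≈ 10.9 V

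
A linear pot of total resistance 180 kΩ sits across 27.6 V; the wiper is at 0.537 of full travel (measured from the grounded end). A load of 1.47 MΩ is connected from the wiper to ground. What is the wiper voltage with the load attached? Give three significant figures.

V ≈ 14.4 V

The wiper splits the pot into (1−α)R = 83.34 kΩ above and αR = 96.66 kΩ below.
Lower section ‖ load = 90.70 kΩ.
V_wiper = 27.6 × 90.70/(83.34 + 90.70) = 14.4 V.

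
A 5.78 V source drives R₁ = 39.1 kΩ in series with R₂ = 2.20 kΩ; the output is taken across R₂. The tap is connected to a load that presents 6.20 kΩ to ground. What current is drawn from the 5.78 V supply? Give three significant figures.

I ≈ 0.142 mA

R₂‖R_L = 1.624 kΩ, so the source sees R₁ + R₂‖R_L = 40.72 kΩ.
I = 5.78 V / 40.72 kΩ = 0.142 mA.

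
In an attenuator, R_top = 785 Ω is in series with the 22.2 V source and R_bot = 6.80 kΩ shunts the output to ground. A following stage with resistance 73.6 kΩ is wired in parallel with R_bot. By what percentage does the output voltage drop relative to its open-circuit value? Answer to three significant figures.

0.947 %

The divider's output (Thévenin) resistance is R_top‖R_bot = 703.8 Ω.
Fractional drop under load = R_th/(R_th + R_L) = 703.8 / (703.8 + 73600) = 0.009471.
So the output falls by 0.947 %.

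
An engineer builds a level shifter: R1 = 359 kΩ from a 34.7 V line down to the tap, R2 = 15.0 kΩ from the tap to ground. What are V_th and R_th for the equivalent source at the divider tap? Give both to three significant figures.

V_th is the open-circuit tap voltage: 34.7 × 15.0/(359 + 15.0) = 1.39 V.
With the supply zeroed, R1 and R2 appear in parallel from the tap: R_th = R1‖R2 = (359 × 15.0)/374.0 = 14.4 kΩ.

V_th = 1.39 V, R_th = 14.4 kΩ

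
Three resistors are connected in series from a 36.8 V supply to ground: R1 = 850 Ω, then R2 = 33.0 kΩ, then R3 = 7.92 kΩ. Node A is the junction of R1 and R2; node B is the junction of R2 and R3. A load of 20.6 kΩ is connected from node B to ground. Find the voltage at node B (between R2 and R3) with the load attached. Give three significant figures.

At node B, R3 is in parallel with the load: R3‖R_L = 5721 Ω.
Below node A the resistance is R2 + (R3‖R_L) = 38720 Ω, so V_A = 36.8 × 38720/39570 = 36.01 V.
Then V_B = V_A × (R3‖R_L)/(R2 + R3‖R_L) = 36.01 × 5721/38720 = 5.32 V.

V ≈ 5.32 V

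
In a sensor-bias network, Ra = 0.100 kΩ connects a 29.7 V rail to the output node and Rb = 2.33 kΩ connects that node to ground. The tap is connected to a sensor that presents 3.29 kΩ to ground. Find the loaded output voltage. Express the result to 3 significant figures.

V_out ≈ 27.7 V

The load sits in parallel with Rb: Rb‖R_L = (2330 × 3290) / (2330 + 3290) = 1364 Ω.
V_out = 29.7 × 1364 / (100 + 1364) = 29.7 × 1364/1464 = 27.7 V.
(Unloaded it would have been 28.5 V.)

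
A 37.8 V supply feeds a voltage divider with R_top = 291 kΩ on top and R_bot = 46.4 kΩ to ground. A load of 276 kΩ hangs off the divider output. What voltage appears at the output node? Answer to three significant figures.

V_out ≈ 4.54 V

The load sits in parallel with R_bot: R_bot‖R_L = (46.4 × 276) / (46.4 + 276) = 39.72 kΩ.
V_out = 37.8 × 39.72 / (291 + 39.72) = 37.8 × 39.72/330.7 = 4.54 V.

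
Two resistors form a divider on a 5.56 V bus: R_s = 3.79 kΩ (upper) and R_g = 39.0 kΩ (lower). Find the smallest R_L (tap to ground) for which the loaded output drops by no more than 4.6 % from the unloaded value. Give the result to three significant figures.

Output resistance R_th = R_s‖R_g = (3.79 × 39.0)/42.79 = 3.454 kΩ.
The fractional drop is R_th/(R_th + R_L); requiring this ≤ 0.0460 gives R_L ≥ R_th(1/0.0460 − 1) = 3.454 × 20.74 = 71.6 kΩ.

R_L(min) ≈ 71.6 kΩ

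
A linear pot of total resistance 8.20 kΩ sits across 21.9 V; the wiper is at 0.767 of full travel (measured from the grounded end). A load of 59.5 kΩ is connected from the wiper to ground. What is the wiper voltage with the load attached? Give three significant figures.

The wiper splits the pot into (1−α)R = 1.911 kΩ above and αR = 6.289 kΩ below.
Lower section ‖ load = 5.688 kΩ.
V_wiper = 21.9 × 5.688/(1.911 + 5.688) = 16.4 V.

V ≈ 16.4 V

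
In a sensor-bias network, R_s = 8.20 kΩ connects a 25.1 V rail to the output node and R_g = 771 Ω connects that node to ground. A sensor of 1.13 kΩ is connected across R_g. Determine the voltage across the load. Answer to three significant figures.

The load sits in parallel with R_g: R_g‖R_L = (771 × 1130) / (771 + 1130) = 458.3 Ω.
V_out = 25.1 × 458.3 / (8200 + 458.3) = 25.1 × 458.3/8658 = 1.33 V.
(Unloaded it would have been 2.16 V.)

V_out ≈ 1.33 V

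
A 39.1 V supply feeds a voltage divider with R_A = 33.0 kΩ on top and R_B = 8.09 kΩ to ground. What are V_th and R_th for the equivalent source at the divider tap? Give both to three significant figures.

V_th = 7.70 V, R_th = 6.50 kΩ

V_th is the open-circuit tap voltage: 39.1 × 8.09/(33.0 + 8.09) = 7.70 V.
With the supply zeroed, R_A and R_B appear in parallel from the tap: R_th = R_A‖R_B = (33.0 × 8.09)/41.09 = 6.50 kΩ.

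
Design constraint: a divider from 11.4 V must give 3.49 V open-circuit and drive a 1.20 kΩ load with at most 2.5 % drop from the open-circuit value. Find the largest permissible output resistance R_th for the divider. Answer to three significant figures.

R_th ≤ 30.8 Ω

Loading drop = R_th/(R_th + R_L) ≤ 0.0250, so R_th ≤ R_L · ε/(1−ε) = 1.20 kΩ × 0.0250/0.9750 = 30.8 Ω.
(Any R1, R2 with R2/(R1+R2) = 0.306 and R1‖R2 ≤ 30.8 Ω will meet the spec.)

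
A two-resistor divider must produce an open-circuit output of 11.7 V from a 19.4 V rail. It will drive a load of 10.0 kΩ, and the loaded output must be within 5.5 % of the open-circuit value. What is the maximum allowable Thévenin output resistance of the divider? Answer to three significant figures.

Loading drop = R_th/(R_th + R_L) ≤ 0.0550, so R_th ≤ R_L · ε/(1−ε) = 10.0 kΩ × 0.0550/0.9450 = 582 Ω.

R_th ≤ 582 Ω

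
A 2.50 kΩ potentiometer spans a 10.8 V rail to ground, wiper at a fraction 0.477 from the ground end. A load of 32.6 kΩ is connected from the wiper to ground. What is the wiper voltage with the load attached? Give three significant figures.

V ≈ 5.05 V

The wiper splits the pot into (1−α)R = 1.308 kΩ above and αR = 1.192 kΩ below.
Lower section ‖ load = 1.150 kΩ.
V_wiper = 10.8 × 1.150/(1.308 + 1.150) = 5.05 V.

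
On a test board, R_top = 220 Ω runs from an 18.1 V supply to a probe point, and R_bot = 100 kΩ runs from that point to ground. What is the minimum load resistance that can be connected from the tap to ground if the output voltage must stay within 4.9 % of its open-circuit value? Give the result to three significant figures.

Output resistance R_th = R_top‖R_bot = (220 × 100000)/100200 = 219.5 Ω.
The fractional drop is R_th/(R_th + R_L); requiring this ≤ 0.0490 gives R_L ≥ R_th(1/0.0490 − 1) = 219.5 × 19.41 = 4.26 kΩ.

R_L(min) ≈ 4.26 kΩ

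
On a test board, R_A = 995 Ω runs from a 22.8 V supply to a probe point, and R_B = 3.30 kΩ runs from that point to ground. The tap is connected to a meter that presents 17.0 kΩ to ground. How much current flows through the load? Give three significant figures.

R_B‖R_L = 2764 Ω; V_out = 22.8 × 2764/3759 = 16.76 V.
I_L = V_out / R_L = 16.76 / 17.0 kΩ = 0.986 mA.

I_L ≈ 0.986 mA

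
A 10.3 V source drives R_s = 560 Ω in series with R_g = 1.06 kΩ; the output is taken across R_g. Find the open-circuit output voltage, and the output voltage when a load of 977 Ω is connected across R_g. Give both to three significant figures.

Open-circuit: V = 10.3 × 1060/(560 + 1060) = 6.74 V.
With the load, R_g becomes R_g‖R_L = 508.4 Ω, so V = 10.3 × 508.4/1068 = 4.90 V.

Unloaded: 6.74 V; loaded: 4.90 V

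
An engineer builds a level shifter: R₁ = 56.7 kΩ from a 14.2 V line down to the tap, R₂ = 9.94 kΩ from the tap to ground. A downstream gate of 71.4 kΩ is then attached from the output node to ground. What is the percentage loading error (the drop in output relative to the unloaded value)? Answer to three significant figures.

10.6 %

Unloaded V = 14.2 × 9.94/66.64 = 2.1181 V.
Loaded: R₂‖R_L = 8.725 kΩ, giving V = 14.2 × 8.725/65.43 = 1.8938 V.
Drop = (2.1181 − 1.8938) / 2.1181 = 10.6 %.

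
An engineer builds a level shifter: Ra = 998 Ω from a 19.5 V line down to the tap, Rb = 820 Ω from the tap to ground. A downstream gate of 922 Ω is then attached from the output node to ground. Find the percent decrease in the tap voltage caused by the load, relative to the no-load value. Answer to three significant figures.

32.8 %

The divider's output (Thévenin) resistance is Ra‖Rb = 450.1 Ω.
Fractional drop under load = R_th/(R_th + R_L) = 450.1 / (450.1 + 922) = 0.3281.
So the output falls by 32.8 %.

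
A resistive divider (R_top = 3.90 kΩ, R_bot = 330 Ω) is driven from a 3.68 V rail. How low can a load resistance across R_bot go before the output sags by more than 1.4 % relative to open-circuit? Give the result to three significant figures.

R_L(min) ≈ 21.4 kΩ

Output resistance R_th = R_top‖R_bot = (3900 × 330)/4230 = 304.3 Ω.
The fractional drop is R_th/(R_th + R_L); requiring this ≤ 0.0140 gives R_L ≥ R_th(1/0.0140 − 1) = 304.3 × 70.43 = 21.4 kΩ.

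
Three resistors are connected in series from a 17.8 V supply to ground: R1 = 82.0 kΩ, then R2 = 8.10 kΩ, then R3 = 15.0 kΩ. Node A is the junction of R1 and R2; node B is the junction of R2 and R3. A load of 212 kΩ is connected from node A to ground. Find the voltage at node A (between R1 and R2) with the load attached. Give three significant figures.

Below node A the series string R2+R3 = 23.10 kΩ sits in parallel with the 212 kΩ load: 20.83 kΩ.
V_A = 17.8 × 20.83/(82.0 + 20.83) = 3.61 V.

V ≈ 3.61 V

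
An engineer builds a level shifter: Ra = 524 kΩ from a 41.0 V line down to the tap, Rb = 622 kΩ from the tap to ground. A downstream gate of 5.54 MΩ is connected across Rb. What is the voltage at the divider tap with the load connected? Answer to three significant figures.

The load sits in parallel with Rb: Rb‖R_L = (622 × 5540) / (622 + 5540) = 559.2 kΩ.
V_out = 41.0 × 559.2 / (524 + 559.2) = 41.0 × 559.2/1083 = 21.2 V.

V_out ≈ 21.2 V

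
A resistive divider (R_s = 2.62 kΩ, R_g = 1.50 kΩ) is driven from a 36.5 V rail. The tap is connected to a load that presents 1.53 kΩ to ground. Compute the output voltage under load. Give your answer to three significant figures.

V_out ≈ 8.19 V

The load sits in parallel with R_g: R_g‖R_L = (1.50 × 1.53) / (1.50 + 1.53) = 0.7574 kΩ.
V_out = 36.5 × 0.7574 / (2.62 + 0.7574) = 36.5 × 0.7574/3.377 = 8.19 V.
(Unloaded it would have been 13.3 V.)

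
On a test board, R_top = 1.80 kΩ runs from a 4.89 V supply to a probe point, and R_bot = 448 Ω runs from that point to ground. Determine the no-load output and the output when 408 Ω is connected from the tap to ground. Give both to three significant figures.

Open-circuit: V = 4.89 × 448/(1800 + 448) = 0.975 V.
With the load, R_bot becomes R_bot‖R_L = 213.5 Ω, so V = 4.89 × 213.5/2014 = 0.519 V.

Unloaded: 0.975 V; loaded: 0.519 V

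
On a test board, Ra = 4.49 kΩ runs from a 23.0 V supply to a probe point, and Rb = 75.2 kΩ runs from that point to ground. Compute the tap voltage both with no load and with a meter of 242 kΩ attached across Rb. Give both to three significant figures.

Unloaded: 21.7 V; loaded: 21.3 V

Open-circuit: V = 23.0 × 75.2/(4.49 + 75.2) = 21.7 V.
With the load, Rb becomes Rb‖R_L = 57.37 kΩ, so V = 23.0 × 57.37/61.86 = 21.3 V.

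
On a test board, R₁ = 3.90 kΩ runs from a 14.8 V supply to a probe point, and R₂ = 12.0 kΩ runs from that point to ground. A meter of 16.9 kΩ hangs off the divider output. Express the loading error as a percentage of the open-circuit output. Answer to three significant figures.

14.8 %

Unloaded V = 14.8 × 12.0/15.90 = 11.170 V.
Loaded: R₂‖R_L = 7.017 kΩ, giving V = 14.8 × 7.017/10.92 = 9.5130 V.
Drop = (11.170 − 9.5130) / 11.170 = 14.8 %.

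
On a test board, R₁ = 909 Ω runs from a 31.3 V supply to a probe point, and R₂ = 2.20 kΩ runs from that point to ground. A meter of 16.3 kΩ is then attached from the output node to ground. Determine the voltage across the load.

The load sits in parallel with R₂: R₂‖R_L = (2200 × 16300) / (2200 + 16300) = 1938 Ω.
V_out = 31.3 × 1938 / (909 + 1938) = 31.3 × 1938/2847 = 21.3 V.

V_out ≈ 21.3 V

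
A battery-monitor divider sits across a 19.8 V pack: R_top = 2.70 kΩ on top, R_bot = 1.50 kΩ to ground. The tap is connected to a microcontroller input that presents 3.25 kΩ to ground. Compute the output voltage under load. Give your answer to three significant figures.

The load sits in parallel with R_bot: R_bot‖R_L = (1.50 × 3.25) / (1.50 + 3.25) = 1.026 kΩ.
V_out = 19.8 × 1.026 / (2.70 + 1.026) = 19.8 × 1.026/3.726 = 5.45 V.

V_out ≈ 5.45 V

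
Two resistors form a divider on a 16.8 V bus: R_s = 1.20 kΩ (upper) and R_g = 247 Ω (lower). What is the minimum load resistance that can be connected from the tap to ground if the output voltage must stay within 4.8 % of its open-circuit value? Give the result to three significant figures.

R_L(min) ≈ 4.06 kΩ

Output resistance R_th = R_s‖R_g = (1200 × 247)/1447 = 204.8 Ω.
The fractional drop is R_th/(R_th + R_L); requiring this ≤ 0.0480 gives R_L ≥ R_th(1/0.0480 − 1) = 204.8 × 19.83 = 4.06 kΩ.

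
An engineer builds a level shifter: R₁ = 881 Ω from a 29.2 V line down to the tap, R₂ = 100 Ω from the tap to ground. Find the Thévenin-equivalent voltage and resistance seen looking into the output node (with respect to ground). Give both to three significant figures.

V_th is the open-circuit tap voltage: 29.2 × 100/(881 + 100) = 2.98 V.
With the supply zeroed, R₁ and R₂ appear in parallel from the tap: R_th = R₁‖R₂ = (881 × 100)/981.0 = 89.8 Ω.

V_th = 2.98 V, R_th = 89.8 Ω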